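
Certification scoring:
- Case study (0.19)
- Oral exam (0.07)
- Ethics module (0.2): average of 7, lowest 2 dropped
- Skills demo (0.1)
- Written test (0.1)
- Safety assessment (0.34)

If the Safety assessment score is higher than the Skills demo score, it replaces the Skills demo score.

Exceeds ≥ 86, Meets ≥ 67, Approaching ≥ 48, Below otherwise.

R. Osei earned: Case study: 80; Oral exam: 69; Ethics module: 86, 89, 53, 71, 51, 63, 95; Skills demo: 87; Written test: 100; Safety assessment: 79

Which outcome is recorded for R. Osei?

Meets

Ethics module: drop 51, 53 → average of remaining 5 = 404/5 = 80.8
Safety assessment (79) ≤ Skills demo (87), so Skills demo stays at 87.
Weighted total:
  Case study 80 × 0.19 = 15.2
  Oral exam 69 × 0.07 = 4.83
  Ethics module 80.8 × 0.2 = 16.16
  Skills demo 87 × 0.1 = 8.7
  Written test 100 × 0.1 = 10
  Safety assessment 79 × 0.34 = 26.86
Sum = 81.75
81.75 is ≥ 67 and < 86 → Meets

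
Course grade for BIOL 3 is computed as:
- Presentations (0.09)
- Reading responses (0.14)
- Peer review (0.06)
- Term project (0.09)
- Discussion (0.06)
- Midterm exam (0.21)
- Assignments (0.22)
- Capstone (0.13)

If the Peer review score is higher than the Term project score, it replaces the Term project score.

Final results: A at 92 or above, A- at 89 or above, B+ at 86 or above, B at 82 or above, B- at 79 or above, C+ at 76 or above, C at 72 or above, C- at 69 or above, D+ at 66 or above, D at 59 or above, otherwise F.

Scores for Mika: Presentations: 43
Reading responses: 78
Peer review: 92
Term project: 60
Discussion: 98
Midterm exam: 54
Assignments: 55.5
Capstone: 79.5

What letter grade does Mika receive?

Peer review (92) > Term project (60), so Term project counts as 92.
Weighted total:
  Presentations 43 × 0.09 = 3.87
  Reading responses 78 × 0.14 = 10.92
  Peer review 92 × 0.06 = 5.52
  Term project 92 × 0.09 = 8.28
  Discussion 98 × 0.06 = 5.88
  Midterm exam 54 × 0.21 = 11.34
  Assignments 55.5 × 0.22 = 12.21
  Capstone 79.5 × 0.13 = 10.335
Sum = 68.355
68.355 is ≥ 66 and < 69 → D+

D+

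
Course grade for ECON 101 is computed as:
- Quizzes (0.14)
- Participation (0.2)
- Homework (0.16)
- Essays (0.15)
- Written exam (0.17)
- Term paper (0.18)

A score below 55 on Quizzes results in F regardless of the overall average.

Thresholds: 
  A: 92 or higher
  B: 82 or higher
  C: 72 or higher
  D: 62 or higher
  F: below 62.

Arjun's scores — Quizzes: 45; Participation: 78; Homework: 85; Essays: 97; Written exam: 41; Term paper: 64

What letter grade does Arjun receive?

Quizzes score 45 < 55: minimum not met.
Weighted total:
  Quizzes 45 × 0.14 = 6.3
  Participation 78 × 0.2 = 15.6
  Homework 85 × 0.16 = 13.6
  Essays 97 × 0.15 = 14.55
  Written exam 41 × 0.17 = 6.97
  Term paper 64 × 0.18 = 11.52
Sum = 68.54
Because the Quizzes minimum was not met, the result is F.

F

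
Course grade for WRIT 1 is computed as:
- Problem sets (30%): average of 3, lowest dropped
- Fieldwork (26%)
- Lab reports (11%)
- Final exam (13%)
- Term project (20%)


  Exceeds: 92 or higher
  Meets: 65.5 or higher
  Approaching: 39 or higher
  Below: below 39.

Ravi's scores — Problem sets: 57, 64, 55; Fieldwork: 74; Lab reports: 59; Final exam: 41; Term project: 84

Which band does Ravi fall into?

Problem sets: drop 55 → average of remaining 2 = 121/2 = 60.5
Weighted total:
  Problem sets 60.5 × 0.3 = 18.15
  Fieldwork 74 × 0.26 = 19.24
  Lab reports 59 × 0.11 = 6.49
  Final exam 41 × 0.13 = 5.33
  Term project 84 × 0.2 = 16.8
Sum = 66.01
66.01 is ≥ 65.5 and < 92 → Meets

Meets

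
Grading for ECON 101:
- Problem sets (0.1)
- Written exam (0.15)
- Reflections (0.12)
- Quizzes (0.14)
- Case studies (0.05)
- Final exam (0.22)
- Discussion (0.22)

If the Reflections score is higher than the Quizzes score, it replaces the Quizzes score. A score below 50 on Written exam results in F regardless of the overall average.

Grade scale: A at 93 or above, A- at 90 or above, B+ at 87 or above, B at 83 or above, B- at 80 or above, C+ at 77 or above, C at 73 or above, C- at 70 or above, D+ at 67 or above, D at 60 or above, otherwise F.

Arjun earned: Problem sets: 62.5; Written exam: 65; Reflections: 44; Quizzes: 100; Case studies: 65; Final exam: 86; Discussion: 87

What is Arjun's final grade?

C

Reflections (44) ≤ Quizzes (100), so Quizzes stays at 100.
Written exam score 65 ≥ 50: minimum met.
Weighted total:
  Problem sets 62.5 × 0.1 = 6.25
  Written exam 65 × 0.15 = 9.75
  Reflections 44 × 0.12 = 5.28
  Quizzes 100 × 0.14 = 14
  Case studies 65 × 0.05 = 3.25
  Final exam 86 × 0.22 = 18.92
  Discussion 87 × 0.22 = 19.14
Sum = 76.59
76.59 is ≥ 73 and < 77 → C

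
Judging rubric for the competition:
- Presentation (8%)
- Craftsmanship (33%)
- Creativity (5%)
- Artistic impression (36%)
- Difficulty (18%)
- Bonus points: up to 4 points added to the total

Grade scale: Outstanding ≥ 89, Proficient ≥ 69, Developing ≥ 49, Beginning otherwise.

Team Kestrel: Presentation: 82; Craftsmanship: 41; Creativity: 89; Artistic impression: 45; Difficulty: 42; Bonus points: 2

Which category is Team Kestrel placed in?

Weighted total:
  Presentation 82 × 0.08 = 6.56
  Craftsmanship 41 × 0.33 = 13.53
  Creativity 89 × 0.05 = 4.45
  Artistic impression 45 × 0.36 = 16.2
  Difficulty 42 × 0.18 = 7.56
Sum = 48.3
Bonus points: 48.3 + 2 = 50.3
50.3 is ≥ 49 and < 69 → Developing

Developing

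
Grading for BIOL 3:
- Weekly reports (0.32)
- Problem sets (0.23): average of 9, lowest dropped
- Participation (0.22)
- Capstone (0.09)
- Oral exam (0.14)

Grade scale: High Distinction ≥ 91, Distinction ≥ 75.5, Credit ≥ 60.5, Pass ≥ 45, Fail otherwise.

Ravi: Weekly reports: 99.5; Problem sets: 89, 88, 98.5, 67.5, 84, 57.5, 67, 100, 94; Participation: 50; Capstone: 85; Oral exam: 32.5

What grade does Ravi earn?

Problem sets: drop 57.5 → average of remaining 8 = 688/8 = 86
Weighted total:
  Weekly reports 99.5 × 0.32 = 31.84
  Problem sets 86 × 0.23 = 19.78
  Participation 50 × 0.22 = 11
  Capstone 85 × 0.09 = 7.65
  Oral exam 32.5 × 0.14 = 4.55
Sum = 74.82
74.82 is ≥ 60.5 and < 75.5 → Credit

Credit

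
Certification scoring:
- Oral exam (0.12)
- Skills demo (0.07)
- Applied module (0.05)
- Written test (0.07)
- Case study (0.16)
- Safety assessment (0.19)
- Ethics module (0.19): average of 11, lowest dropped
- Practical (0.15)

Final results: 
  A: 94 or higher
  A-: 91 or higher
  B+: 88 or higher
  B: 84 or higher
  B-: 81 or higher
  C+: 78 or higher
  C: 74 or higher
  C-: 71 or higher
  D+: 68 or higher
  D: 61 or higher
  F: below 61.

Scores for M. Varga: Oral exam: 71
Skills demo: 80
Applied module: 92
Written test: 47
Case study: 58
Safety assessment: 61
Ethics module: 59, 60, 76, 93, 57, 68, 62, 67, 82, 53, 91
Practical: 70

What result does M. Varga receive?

D

Ethics module: drop 53 → average of remaining 10 = 715/10 = 71.5
Weighted total:
  Oral exam 71 × 0.12 = 8.52
  Skills demo 80 × 0.07 = 5.6
  Applied module 92 × 0.05 = 4.6
  Written test 47 × 0.07 = 3.29
  Case study 58 × 0.16 = 9.28
  Safety assessment 61 × 0.19 = 11.59
  Ethics module 71.5 × 0.19 = 13.585
  Practical 70 × 0.15 = 10.5
Sum = 66.965
66.965 is ≥ 61 and < 68 → D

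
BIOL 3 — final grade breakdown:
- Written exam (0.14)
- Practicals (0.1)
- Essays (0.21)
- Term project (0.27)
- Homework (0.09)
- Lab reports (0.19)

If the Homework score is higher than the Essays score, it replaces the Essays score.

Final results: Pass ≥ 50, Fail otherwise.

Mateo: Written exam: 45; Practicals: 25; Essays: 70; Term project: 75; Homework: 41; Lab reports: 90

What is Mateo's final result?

Pass

Homework (41) ≤ Essays (70), so Essays stays at 70.
Weighted total:
  Written exam 45 × 0.14 = 6.3
  Practicals 25 × 0.1 = 2.5
  Essays 70 × 0.21 = 14.7
  Term project 75 × 0.27 = 20.25
  Homework 41 × 0.09 = 3.69
  Lab reports 90 × 0.19 = 17.1
Sum = 64.54
64.54 ≥ 50 → Pass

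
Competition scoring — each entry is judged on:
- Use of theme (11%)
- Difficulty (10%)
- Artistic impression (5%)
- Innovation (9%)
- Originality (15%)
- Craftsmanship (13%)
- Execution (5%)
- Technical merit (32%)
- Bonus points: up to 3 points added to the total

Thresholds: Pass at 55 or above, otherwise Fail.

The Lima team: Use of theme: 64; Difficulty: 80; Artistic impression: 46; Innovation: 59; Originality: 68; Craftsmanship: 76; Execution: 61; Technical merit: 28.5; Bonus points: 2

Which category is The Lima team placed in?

Pass

Weighted total:
  Use of theme 64 × 0.11 = 7.04
  Difficulty 80 × 0.1 = 8
  Artistic impression 46 × 0.05 = 2.3
  Innovation 59 × 0.09 = 5.31
  Originality 68 × 0.15 = 10.2
  Craftsmanship 76 × 0.13 = 9.88
  Execution 61 × 0.05 = 3.05
  Technical merit 28.5 × 0.32 = 9.12
Sum = 54.9
Bonus points: 54.9 + 2 = 56.9
56.9 ≥ 55 → Pass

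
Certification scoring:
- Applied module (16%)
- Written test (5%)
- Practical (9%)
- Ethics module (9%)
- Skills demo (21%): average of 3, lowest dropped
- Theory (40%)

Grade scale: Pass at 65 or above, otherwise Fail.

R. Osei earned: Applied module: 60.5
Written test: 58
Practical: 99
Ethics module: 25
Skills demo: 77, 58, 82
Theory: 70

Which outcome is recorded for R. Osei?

Pass

Skills demo: drop 58 → average of remaining 2 = 159/2 = 79.5
Weighted total:
  Applied module 60.5 × 0.16 = 9.68
  Written test 58 × 0.05 = 2.9
  Practical 99 × 0.09 = 8.91
  Ethics module 25 × 0.09 = 2.25
  Skills demo 79.5 × 0.21 = 16.695
  Theory 70 × 0.4 = 28
Sum = 68.435
68.435 ≥ 65 → Pass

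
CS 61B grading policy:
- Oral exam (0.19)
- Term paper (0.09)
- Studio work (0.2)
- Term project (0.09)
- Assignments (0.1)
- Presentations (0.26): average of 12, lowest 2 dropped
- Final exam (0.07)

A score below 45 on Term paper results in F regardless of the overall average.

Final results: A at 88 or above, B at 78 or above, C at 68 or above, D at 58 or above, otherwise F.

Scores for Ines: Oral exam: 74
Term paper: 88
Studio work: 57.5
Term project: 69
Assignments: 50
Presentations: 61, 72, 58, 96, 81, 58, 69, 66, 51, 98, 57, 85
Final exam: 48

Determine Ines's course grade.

Presentations: drop 51, 57 → average of remaining 10 = 744/10 = 74.4
Term paper score 88 ≥ 45: minimum met.
Weighted total:
  Oral exam 74 × 0.19 = 14.06
  Term paper 88 × 0.09 = 7.92
  Studio work 57.5 × 0.2 = 11.5
  Term project 69 × 0.09 = 6.21
  Assignments 50 × 0.1 = 5
  Presentations 74.4 × 0.26 = 19.344
  Final exam 48 × 0.07 = 3.36
Sum = 67.394
67.394 is ≥ 58 and < 68 → D

D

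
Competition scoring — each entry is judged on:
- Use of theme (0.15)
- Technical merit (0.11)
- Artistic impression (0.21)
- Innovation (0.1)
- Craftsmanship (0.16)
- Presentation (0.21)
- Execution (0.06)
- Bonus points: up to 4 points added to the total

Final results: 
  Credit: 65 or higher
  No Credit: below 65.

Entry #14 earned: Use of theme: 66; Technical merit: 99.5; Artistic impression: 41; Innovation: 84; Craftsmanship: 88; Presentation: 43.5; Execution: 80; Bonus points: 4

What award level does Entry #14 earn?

Credit

Weighted total:
  Use of theme 66 × 0.15 = 9.9
  Technical merit 99.5 × 0.11 = 10.945
  Artistic impression 41 × 0.21 = 8.61
  Innovation 84 × 0.1 = 8.4
  Craftsmanship 88 × 0.16 = 14.08
  Presentation 43.5 × 0.21 = 9.135
  Execution 80 × 0.06 = 4.8
Sum = 65.87
Bonus points: 65.87 + 4 = 69.87
69.87 ≥ 65 → Credit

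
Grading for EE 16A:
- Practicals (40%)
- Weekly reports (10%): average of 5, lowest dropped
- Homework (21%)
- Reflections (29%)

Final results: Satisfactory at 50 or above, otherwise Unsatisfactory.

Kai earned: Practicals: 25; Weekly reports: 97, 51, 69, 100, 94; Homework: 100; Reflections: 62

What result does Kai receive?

Satisfactory

Weekly reports: drop 51 → average of remaining 4 = 360/4 = 90
Weighted total:
  Practicals 25 × 0.4 = 10
  Weekly reports 90 × 0.1 = 9
  Homework 100 × 0.21 = 21
  Reflections 62 × 0.29 = 17.98
Sum = 57.98
57.98 ≥ 50 → Satisfactory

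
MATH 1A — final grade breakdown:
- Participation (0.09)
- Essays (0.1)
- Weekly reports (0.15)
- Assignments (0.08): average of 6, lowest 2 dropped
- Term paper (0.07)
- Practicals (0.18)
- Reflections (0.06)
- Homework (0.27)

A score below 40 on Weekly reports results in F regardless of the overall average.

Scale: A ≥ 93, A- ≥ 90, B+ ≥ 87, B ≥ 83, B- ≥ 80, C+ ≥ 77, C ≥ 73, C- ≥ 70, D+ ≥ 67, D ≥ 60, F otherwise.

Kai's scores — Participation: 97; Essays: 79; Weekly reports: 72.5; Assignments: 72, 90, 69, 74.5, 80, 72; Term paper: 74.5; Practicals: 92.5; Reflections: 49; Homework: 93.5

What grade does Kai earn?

B

Assignments: drop 69, 72 → average of remaining 4 = 316.5/4 = 79.125
Weekly reports score 72.5 ≥ 40: minimum met.
Weighted total:
  Participation 97 × 0.09 = 8.73
  Essays 79 × 0.1 = 7.9
  Weekly reports 72.5 × 0.15 = 10.875
  Assignments 79.125 × 0.08 = 6.33
  Term paper 74.5 × 0.07 = 5.215
  Practicals 92.5 × 0.18 = 16.65
  Reflections 49 × 0.06 = 2.94
  Homework 93.5 × 0.27 = 25.245
Sum = 83.885
83.885 is ≥ 83 and < 87 → B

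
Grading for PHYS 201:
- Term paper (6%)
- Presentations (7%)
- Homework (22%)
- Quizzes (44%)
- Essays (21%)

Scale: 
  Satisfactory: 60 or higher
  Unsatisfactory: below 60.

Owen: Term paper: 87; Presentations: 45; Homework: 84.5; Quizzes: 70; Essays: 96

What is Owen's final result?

Weighted total:
  Term paper 87 × 0.06 = 5.22
  Presentations 45 × 0.07 = 3.15
  Homework 84.5 × 0.22 = 18.59
  Quizzes 70 × 0.44 = 30.8
  Essays 96 × 0.21 = 20.16
Sum = 77.92
77.92 ≥ 60 → Satisfactory

Satisfactory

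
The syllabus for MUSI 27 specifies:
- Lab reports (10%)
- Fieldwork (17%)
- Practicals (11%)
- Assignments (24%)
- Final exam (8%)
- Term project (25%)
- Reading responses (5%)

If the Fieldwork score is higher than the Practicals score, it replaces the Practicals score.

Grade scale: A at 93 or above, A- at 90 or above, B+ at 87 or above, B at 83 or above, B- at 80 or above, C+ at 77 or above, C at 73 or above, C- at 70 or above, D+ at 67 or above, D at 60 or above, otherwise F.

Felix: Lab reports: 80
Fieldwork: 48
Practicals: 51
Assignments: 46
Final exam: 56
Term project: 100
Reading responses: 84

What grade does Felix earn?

Fieldwork (48) ≤ Practicals (51), so Practicals stays at 51.
Weighted total:
  Lab reports 80 × 0.1 = 8
  Fieldwork 48 × 0.17 = 8.16
  Practicals 51 × 0.11 = 5.61
  Assignments 46 × 0.24 = 11.04
  Final exam 56 × 0.08 = 4.48
  Term project 100 × 0.25 = 25
  Reading responses 84 × 0.05 = 4.2
Sum = 66.49
66.49 is ≥ 60 and < 67 → D

D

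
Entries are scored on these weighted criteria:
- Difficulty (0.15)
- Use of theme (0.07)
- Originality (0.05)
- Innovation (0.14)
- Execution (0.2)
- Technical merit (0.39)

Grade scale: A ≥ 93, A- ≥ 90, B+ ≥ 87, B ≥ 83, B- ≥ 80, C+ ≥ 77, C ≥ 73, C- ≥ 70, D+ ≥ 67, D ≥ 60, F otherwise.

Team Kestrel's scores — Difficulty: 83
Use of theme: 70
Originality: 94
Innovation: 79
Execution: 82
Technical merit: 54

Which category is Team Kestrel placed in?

Weighted total:
  Difficulty 83 × 0.15 = 12.45
  Use of theme 70 × 0.07 = 4.9
  Originality 94 × 0.05 = 4.7
  Innovation 79 × 0.14 = 11.06
  Execution 82 × 0.2 = 16.4
  Technical merit 54 × 0.39 = 21.06
Sum = 70.57
70.57 is ≥ 70 and < 73 → C-

C-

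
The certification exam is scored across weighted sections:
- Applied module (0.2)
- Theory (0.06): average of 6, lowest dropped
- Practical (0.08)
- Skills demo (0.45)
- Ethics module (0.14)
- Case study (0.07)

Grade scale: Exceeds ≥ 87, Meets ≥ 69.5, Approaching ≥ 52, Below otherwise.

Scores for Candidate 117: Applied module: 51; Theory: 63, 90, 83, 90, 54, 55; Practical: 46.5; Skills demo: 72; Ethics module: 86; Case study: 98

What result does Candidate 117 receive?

Meets

Theory: drop 54 → average of remaining 5 = 381/5 = 76.2
Weighted total:
  Applied module 51 × 0.2 = 10.2
  Theory 76.2 × 0.06 = 4.572
  Practical 46.5 × 0.08 = 3.72
  Skills demo 72 × 0.45 = 32.4
  Ethics module 86 × 0.14 = 12.04
  Case study 98 × 0.07 = 6.86
Sum = 69.792
69.792 is ≥ 69.5 and < 87 → Meets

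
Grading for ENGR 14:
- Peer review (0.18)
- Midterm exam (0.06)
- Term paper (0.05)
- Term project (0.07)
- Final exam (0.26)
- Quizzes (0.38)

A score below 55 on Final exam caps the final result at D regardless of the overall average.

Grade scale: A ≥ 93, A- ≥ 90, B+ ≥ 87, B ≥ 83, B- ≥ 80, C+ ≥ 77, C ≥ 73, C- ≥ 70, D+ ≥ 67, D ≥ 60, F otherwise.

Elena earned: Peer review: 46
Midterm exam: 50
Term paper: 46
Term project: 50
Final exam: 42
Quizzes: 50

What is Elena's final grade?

Final exam score 42 < 55: minimum not met.
Weighted total:
  Peer review 46 × 0.18 = 8.28
  Midterm exam 50 × 0.06 = 3
  Term paper 46 × 0.05 = 2.3
  Term project 50 × 0.07 = 3.5
  Final exam 42 × 0.26 = 10.92
  Quizzes 50 × 0.38 = 19
Sum = 47
47 would be F; cap at D applies → F.

F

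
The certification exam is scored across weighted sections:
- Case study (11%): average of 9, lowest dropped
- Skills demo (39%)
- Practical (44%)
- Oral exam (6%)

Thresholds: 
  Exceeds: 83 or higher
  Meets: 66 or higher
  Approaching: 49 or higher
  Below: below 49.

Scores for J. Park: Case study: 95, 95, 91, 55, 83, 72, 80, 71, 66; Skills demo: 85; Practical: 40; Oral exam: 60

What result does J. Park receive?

Case study: drop 55 → average of remaining 8 = 653/8 = 81.625
Weighted total:
  Case study 81.625 × 0.11 = 8.97875
  Skills demo 85 × 0.39 = 33.15
  Practical 40 × 0.44 = 17.6
  Oral exam 60 × 0.06 = 3.6
Sum = 63.32875
63.32875 is ≥ 49 and < 66 → Approaching

Approaching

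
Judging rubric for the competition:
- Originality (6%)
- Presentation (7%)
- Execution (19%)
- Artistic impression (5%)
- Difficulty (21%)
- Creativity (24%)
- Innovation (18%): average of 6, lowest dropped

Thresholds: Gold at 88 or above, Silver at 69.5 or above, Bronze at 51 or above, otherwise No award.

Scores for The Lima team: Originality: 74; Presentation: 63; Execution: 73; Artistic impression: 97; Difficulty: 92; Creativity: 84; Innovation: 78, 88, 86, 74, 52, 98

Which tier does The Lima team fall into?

Silver

Innovation: drop 52 → average of remaining 5 = 424/5 = 84.8
Weighted total:
  Originality 74 × 0.06 = 4.44
  Presentation 63 × 0.07 = 4.41
  Execution 73 × 0.19 = 13.87
  Artistic impression 97 × 0.05 = 4.85
  Difficulty 92 × 0.21 = 19.32
  Creativity 84 × 0.24 = 20.16
  Innovation 84.8 × 0.18 = 15.264
Sum = 82.314
82.314 is ≥ 69.5 and < 88 → Silver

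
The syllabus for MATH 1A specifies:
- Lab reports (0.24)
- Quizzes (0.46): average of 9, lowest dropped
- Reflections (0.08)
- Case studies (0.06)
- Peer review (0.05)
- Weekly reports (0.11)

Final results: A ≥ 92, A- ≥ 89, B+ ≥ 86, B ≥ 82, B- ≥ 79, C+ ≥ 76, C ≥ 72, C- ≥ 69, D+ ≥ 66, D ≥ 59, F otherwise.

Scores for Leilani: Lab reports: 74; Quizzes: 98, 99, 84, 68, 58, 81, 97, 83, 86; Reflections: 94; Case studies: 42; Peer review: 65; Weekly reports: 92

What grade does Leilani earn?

B-

Quizzes: drop 58 → average of remaining 8 = 696/8 = 87
Weighted total:
  Lab reports 74 × 0.24 = 17.76
  Quizzes 87 × 0.46 = 40.02
  Reflections 94 × 0.08 = 7.52
  Case studies 42 × 0.06 = 2.52
  Peer review 65 × 0.05 = 3.25
  Weekly reports 92 × 0.11 = 10.12
Sum = 81.19
81.19 is ≥ 79 and < 82 → B-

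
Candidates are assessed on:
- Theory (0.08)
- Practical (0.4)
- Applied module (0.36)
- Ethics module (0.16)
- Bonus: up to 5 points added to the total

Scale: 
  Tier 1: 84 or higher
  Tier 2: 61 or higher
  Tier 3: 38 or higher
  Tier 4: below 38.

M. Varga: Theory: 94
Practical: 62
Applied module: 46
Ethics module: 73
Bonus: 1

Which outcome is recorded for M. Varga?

Tier 2

Weighted total:
  Theory 94 × 0.08 = 7.52
  Practical 62 × 0.4 = 24.8
  Applied module 46 × 0.36 = 16.56
  Ethics module 73 × 0.16 = 11.68
Sum = 60.56
Bonus: 60.56 + 1 = 61.56
61.56 is ≥ 61 and < 84 → Tier 2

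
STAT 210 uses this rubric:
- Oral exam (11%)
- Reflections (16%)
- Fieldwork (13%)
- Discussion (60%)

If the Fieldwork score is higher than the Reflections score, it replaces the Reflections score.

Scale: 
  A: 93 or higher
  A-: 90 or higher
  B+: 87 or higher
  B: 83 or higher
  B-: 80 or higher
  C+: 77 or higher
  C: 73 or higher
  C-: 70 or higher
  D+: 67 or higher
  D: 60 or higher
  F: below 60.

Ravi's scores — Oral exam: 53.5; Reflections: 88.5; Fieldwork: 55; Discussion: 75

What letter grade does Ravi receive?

Fieldwork (55) ≤ Reflections (88.5), so Reflections stays at 88.5.
Weighted total:
  Oral exam 53.5 × 0.11 = 5.885
  Reflections 88.5 × 0.16 = 14.16
  Fieldwork 55 × 0.13 = 7.15
  Discussion 75 × 0.6 = 45
Sum = 72.195
72.195 is ≥ 70 and < 73 → C-

C-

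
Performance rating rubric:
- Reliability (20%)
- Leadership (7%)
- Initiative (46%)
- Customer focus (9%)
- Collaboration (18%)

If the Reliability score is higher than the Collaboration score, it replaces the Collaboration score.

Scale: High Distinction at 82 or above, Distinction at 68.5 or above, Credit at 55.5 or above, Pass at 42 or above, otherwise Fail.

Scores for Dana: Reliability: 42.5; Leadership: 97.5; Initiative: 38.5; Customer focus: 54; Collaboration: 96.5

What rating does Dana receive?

Reliability (42.5) ≤ Collaboration (96.5), so Collaboration stays at 96.5.
Weighted total:
  Reliability 42.5 × 0.2 = 8.5
  Leadership 97.5 × 0.07 = 6.825
  Initiative 38.5 × 0.46 = 17.71
  Customer focus 54 × 0.09 = 4.86
  Collaboration 96.5 × 0.18 = 17.37
Sum = 55.265
55.265 is ≥ 42 and < 55.5 → Pass

Pass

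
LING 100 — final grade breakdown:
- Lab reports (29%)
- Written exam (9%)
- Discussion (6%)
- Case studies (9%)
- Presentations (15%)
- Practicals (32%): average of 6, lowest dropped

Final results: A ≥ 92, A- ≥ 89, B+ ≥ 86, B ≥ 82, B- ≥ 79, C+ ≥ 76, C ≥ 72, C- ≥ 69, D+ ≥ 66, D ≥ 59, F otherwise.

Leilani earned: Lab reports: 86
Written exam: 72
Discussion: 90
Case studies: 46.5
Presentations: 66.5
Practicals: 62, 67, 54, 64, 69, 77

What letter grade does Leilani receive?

C

Practicals: drop 54 → average of remaining 5 = 339/5 = 67.8
Weighted total:
  Lab reports 86 × 0.29 = 24.94
  Written exam 72 × 0.09 = 6.48
  Discussion 90 × 0.06 = 5.4
  Case studies 46.5 × 0.09 = 4.185
  Presentations 66.5 × 0.15 = 9.975
  Practicals 67.8 × 0.32 = 21.696
Sum = 72.676
72.676 is ≥ 72 and < 76 → C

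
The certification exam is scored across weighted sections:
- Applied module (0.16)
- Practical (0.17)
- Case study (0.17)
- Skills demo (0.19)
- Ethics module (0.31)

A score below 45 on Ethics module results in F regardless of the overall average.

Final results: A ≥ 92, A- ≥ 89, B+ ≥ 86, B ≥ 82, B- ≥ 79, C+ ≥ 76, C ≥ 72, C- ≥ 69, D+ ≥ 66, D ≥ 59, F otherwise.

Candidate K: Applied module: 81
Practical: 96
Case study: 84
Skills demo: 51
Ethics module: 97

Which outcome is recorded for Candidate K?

B

Ethics module score 97 ≥ 45: minimum met.
Weighted total:
  Applied module 81 × 0.16 = 12.96
  Practical 96 × 0.17 = 16.32
  Case study 84 × 0.17 = 14.28
  Skills demo 51 × 0.19 = 9.69
  Ethics module 97 × 0.31 = 30.07
Sum = 83.32
83.32 is ≥ 82 and < 86 → B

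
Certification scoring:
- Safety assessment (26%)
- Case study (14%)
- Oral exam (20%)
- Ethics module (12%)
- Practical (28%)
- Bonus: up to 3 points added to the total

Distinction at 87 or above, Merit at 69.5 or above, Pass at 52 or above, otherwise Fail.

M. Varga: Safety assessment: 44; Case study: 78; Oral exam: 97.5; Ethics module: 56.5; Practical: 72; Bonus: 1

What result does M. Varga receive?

Weighted total:
  Safety assessment 44 × 0.26 = 11.44
  Case study 78 × 0.14 = 10.92
  Oral exam 97.5 × 0.2 = 19.5
  Ethics module 56.5 × 0.12 = 6.78
  Practical 72 × 0.28 = 20.16
Sum = 68.8
Bonus: 68.8 + 1 = 69.8
69.8 is ≥ 69.5 and < 87 → Merit

Merit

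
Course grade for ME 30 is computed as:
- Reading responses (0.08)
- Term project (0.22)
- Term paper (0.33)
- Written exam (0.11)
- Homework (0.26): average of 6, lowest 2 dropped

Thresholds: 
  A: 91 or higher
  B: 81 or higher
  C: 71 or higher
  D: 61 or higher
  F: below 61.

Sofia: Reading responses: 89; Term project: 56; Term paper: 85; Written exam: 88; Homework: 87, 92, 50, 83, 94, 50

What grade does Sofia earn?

C

Homework: drop 50, 50 → average of remaining 4 = 356/4 = 89
Weighted total:
  Reading responses 89 × 0.08 = 7.12
  Term project 56 × 0.22 = 12.32
  Term paper 85 × 0.33 = 28.05
  Written exam 88 × 0.11 = 9.68
  Homework 89 × 0.26 = 23.14
Sum = 80.31
80.31 is ≥ 71 and < 81 → C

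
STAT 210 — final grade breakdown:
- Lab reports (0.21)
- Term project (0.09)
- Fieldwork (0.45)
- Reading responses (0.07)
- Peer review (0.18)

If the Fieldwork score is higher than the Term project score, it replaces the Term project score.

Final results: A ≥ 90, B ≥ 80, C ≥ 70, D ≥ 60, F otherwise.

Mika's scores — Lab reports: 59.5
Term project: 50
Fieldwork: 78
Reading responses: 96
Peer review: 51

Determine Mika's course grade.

Fieldwork (78) > Term project (50), so Term project counts as 78.
Weighted total:
  Lab reports 59.5 × 0.21 = 12.495
  Term project 78 × 0.09 = 7.02
  Fieldwork 78 × 0.45 = 35.1
  Reading responses 96 × 0.07 = 6.72
  Peer review 51 × 0.18 = 9.18
Sum = 70.515
70.515 is ≥ 70 and < 80 → C

C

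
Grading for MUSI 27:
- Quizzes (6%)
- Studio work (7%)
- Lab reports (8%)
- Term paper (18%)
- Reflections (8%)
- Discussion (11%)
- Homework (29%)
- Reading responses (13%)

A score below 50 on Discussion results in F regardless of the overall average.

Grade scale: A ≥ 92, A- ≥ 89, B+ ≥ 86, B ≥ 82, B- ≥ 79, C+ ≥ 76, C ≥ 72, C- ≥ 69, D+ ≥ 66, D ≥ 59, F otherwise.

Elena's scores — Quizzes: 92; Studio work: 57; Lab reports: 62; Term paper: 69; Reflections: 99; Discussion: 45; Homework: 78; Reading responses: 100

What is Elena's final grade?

Discussion score 45 < 50: minimum not met.
Weighted total:
  Quizzes 92 × 0.06 = 5.52
  Studio work 57 × 0.07 = 3.99
  Lab reports 62 × 0.08 = 4.96
  Term paper 69 × 0.18 = 12.42
  Reflections 99 × 0.08 = 7.92
  Discussion 45 × 0.11 = 4.95
  Homework 78 × 0.29 = 22.62
  Reading responses 100 × 0.13 = 13
Sum = 75.38
Because the Discussion minimum was not met, the result is F.

F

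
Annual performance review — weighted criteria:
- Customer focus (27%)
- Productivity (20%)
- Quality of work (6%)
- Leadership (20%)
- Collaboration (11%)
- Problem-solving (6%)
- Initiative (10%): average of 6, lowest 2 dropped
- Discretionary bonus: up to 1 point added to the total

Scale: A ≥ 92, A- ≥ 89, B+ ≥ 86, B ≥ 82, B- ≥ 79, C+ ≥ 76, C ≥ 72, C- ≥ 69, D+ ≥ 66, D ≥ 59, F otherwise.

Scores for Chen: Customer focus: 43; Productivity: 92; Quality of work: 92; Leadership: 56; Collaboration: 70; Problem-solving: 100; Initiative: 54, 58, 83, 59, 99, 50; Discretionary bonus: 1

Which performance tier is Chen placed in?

D+

Initiative: drop 50, 54 → average of remaining 4 = 299/4 = 74.75
Weighted total:
  Customer focus 43 × 0.27 = 11.61
  Productivity 92 × 0.2 = 18.4
  Quality of work 92 × 0.06 = 5.52
  Leadership 56 × 0.2 = 11.2
  Collaboration 70 × 0.11 = 7.7
  Problem-solving 100 × 0.06 = 6
  Initiative 74.75 × 0.1 = 7.475
Sum = 67.905
Discretionary bonus: 67.905 + 1 = 68.905
68.905 is ≥ 66 and < 69 → D+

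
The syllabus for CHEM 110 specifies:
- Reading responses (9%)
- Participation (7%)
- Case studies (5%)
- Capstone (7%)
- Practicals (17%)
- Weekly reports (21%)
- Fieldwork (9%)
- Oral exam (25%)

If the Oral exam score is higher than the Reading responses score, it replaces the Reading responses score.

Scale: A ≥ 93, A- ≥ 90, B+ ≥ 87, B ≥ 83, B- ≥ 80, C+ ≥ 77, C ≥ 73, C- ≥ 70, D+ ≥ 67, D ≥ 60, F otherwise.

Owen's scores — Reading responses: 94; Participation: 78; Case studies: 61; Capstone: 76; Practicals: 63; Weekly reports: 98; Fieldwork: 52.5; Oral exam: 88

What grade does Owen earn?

B-

Oral exam (88) ≤ Reading responses (94), so Reading responses stays at 94.
Weighted total:
  Reading responses 94 × 0.09 = 8.46
  Participation 78 × 0.07 = 5.46
  Case studies 61 × 0.05 = 3.05
  Capstone 76 × 0.07 = 5.32
  Practicals 63 × 0.17 = 10.71
  Weekly reports 98 × 0.21 = 20.58
  Fieldwork 52.5 × 0.09 = 4.725
  Oral exam 88 × 0.25 = 22
Sum = 80.305
80.305 is ≥ 80 and < 83 → B-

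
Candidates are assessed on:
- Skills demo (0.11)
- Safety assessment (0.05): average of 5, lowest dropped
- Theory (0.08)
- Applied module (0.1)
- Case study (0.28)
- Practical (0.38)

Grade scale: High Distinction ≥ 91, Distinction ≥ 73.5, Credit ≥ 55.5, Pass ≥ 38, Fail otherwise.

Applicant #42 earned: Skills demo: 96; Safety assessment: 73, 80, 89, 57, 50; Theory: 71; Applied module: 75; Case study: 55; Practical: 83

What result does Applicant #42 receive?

Distinction

Safety assessment: drop 50 → average of remaining 4 = 299/4 = 74.75
Weighted total:
  Skills demo 96 × 0.11 = 10.56
  Safety assessment 74.75 × 0.05 = 3.7375
  Theory 71 × 0.08 = 5.68
  Applied module 75 × 0.1 = 7.5
  Case study 55 × 0.28 = 15.4
  Practical 83 × 0.38 = 31.54
Sum = 74.4175
74.4175 is ≥ 73.5 and < 91 → Distinction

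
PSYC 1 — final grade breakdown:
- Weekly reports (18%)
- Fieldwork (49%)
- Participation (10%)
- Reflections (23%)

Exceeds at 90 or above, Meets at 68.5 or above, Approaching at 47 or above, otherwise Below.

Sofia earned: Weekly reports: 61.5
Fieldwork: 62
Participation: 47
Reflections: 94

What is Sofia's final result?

Weighted total:
  Weekly reports 61.5 × 0.18 = 11.07
  Fieldwork 62 × 0.49 = 30.38
  Participation 47 × 0.1 = 4.7
  Reflections 94 × 0.23 = 21.62
Sum = 67.77
67.77 is ≥ 47 and < 68.5 → Approaching

Approaching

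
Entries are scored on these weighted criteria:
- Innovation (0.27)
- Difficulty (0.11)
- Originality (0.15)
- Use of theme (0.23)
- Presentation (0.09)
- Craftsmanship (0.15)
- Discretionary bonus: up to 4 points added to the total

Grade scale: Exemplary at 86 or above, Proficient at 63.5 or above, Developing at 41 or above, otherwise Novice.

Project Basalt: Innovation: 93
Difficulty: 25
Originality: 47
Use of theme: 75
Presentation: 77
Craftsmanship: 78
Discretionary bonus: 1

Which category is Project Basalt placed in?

Proficient

Weighted total:
  Innovation 93 × 0.27 = 25.11
  Difficulty 25 × 0.11 = 2.75
  Originality 47 × 0.15 = 7.05
  Use of theme 75 × 0.23 = 17.25
  Presentation 77 × 0.09 = 6.93
  Craftsmanship 78 × 0.15 = 11.7
Sum = 70.79
Discretionary bonus: 70.79 + 1 = 71.79
71.79 is ≥ 63.5 and < 86 → Proficient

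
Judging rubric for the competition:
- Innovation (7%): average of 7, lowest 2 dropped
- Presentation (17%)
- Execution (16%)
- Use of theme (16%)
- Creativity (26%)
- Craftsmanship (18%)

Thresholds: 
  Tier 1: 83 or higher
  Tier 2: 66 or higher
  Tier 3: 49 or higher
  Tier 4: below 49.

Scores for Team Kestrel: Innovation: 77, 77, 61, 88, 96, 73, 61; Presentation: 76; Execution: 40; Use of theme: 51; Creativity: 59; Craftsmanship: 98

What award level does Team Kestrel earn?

Innovation: drop 61, 61 → average of remaining 5 = 411/5 = 82.2
Weighted total:
  Innovation 82.2 × 0.07 = 5.754
  Presentation 76 × 0.17 = 12.92
  Execution 40 × 0.16 = 6.4
  Use of theme 51 × 0.16 = 8.16
  Creativity 59 × 0.26 = 15.34
  Craftsmanship 98 × 0.18 = 17.64
Sum = 66.214
66.214 is ≥ 66 and < 83 → Tier 2

Tier 2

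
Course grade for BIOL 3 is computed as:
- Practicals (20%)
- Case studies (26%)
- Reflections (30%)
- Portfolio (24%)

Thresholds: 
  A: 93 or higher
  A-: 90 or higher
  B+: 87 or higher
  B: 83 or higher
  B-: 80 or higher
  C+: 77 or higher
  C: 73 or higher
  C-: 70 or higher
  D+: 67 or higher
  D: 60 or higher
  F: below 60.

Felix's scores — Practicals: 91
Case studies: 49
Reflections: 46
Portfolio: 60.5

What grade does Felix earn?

F

Weighted total:
  Practicals 91 × 0.2 = 18.2
  Case studies 49 × 0.26 = 12.74
  Reflections 46 × 0.3 = 13.8
  Portfolio 60.5 × 0.24 = 14.52
Sum = 59.26
59.26 < 60 → F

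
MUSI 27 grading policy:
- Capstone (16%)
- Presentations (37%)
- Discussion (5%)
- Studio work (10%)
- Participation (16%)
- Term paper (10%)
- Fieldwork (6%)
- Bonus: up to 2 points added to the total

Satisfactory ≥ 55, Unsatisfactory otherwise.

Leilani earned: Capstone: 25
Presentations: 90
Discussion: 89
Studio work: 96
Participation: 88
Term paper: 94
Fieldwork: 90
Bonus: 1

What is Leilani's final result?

Satisfactory

Weighted total:
  Capstone 25 × 0.16 = 4
  Presentations 90 × 0.37 = 33.3
  Discussion 89 × 0.05 = 4.45
  Studio work 96 × 0.1 = 9.6
  Participation 88 × 0.16 = 14.08
  Term paper 94 × 0.1 = 9.4
  Fieldwork 90 × 0.06 = 5.4
Sum = 80.23
Bonus: 80.23 + 1 = 81.23
81.23 ≥ 55 → Satisfactory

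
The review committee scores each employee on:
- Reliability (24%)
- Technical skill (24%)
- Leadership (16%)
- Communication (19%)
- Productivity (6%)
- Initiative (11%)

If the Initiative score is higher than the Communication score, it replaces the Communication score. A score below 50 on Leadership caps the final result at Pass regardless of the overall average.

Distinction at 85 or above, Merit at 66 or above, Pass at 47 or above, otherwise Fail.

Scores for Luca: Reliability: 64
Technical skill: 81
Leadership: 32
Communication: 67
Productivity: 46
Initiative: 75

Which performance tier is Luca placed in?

Initiative (75) > Communication (67), so Communication counts as 75.
Leadership score 32 < 50: minimum not met.
Weighted total:
  Reliability 64 × 0.24 = 15.36
  Technical skill 81 × 0.24 = 19.44
  Leadership 32 × 0.16 = 5.12
  Communication 75 × 0.19 = 14.25
  Productivity 46 × 0.06 = 2.76
  Initiative 75 × 0.11 = 8.25
Sum = 65.18
65.18 would be Pass; cap at Pass applies → Pass.

Pass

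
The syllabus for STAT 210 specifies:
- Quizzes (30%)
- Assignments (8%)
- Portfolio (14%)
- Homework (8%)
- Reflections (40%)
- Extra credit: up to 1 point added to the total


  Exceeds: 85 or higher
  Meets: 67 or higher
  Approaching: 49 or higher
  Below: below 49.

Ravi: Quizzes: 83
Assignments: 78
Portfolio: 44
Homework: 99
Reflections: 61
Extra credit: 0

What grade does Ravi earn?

Meets

Weighted total:
  Quizzes 83 × 0.3 = 24.9
  Assignments 78 × 0.08 = 6.24
  Portfolio 44 × 0.14 = 6.16
  Homework 99 × 0.08 = 7.92
  Reflections 61 × 0.4 = 24.4
Sum = 69.62
Extra credit: 69.62 + 0 = 69.62
69.62 is ≥ 67 and < 85 → Meets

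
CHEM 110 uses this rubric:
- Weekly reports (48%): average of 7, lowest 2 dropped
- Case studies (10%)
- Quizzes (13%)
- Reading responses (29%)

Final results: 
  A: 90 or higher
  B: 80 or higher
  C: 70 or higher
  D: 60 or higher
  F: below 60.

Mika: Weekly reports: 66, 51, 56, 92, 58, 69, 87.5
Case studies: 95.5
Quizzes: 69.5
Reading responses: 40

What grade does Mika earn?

D

Weekly reports: drop 51, 56 → average of remaining 5 = 372.5/5 = 74.5
Weighted total:
  Weekly reports 74.5 × 0.48 = 35.76
  Case studies 95.5 × 0.1 = 9.55
  Quizzes 69.5 × 0.13 = 9.035
  Reading responses 40 × 0.29 = 11.6
Sum = 65.945
65.945 is ≥ 60 and < 70 → D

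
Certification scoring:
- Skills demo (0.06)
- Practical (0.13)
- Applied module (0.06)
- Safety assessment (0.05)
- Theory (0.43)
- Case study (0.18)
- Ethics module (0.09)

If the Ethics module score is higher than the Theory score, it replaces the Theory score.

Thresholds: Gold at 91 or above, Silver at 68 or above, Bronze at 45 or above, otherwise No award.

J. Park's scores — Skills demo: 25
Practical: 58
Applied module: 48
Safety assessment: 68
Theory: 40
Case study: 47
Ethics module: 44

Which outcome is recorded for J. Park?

Ethics module (44) > Theory (40), so Theory counts as 44.
Weighted total:
  Skills demo 25 × 0.06 = 1.5
  Practical 58 × 0.13 = 7.54
  Applied module 48 × 0.06 = 2.88
  Safety assessment 68 × 0.05 = 3.4
  Theory 44 × 0.43 = 18.92
  Case study 47 × 0.18 = 8.46
  Ethics module 44 × 0.09 = 3.96
Sum = 46.66
46.66 is ≥ 45 and < 68 → Bronze

Bronze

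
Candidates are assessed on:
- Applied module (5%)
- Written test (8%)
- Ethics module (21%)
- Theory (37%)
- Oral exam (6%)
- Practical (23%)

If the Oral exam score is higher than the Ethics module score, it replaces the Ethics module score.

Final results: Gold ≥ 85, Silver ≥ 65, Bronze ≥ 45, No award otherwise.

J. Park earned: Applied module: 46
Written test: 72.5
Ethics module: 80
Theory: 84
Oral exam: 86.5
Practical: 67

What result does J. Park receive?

Silver

Oral exam (86.5) > Ethics module (80), so Ethics module counts as 86.5.
Weighted total:
  Applied module 46 × 0.05 = 2.3
  Written test 72.5 × 0.08 = 5.8
  Ethics module 86.5 × 0.21 = 18.165
  Theory 84 × 0.37 = 31.08
  Oral exam 86.5 × 0.06 = 5.19
  Practical 67 × 0.23 = 15.41
Sum = 77.945
77.945 is ≥ 65 and < 85 → Silver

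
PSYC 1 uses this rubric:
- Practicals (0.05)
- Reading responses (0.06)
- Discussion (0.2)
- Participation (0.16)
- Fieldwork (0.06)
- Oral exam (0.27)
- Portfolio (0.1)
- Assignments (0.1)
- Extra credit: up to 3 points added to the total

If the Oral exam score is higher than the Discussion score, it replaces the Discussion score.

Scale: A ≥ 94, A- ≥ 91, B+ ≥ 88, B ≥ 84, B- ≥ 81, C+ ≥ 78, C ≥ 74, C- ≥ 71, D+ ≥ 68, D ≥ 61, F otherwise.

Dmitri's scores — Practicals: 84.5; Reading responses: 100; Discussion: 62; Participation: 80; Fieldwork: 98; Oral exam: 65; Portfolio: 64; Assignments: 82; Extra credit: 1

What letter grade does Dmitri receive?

Oral exam (65) > Discussion (62), so Discussion counts as 65.
Weighted total:
  Practicals 84.5 × 0.05 = 4.225
  Reading responses 100 × 0.06 = 6
  Discussion 65 × 0.2 = 13
  Participation 80 × 0.16 = 12.8
  Fieldwork 98 × 0.06 = 5.88
  Oral exam 65 × 0.27 = 17.55
  Portfolio 64 × 0.1 = 6.4
  Assignments 82 × 0.1 = 8.2
Sum = 74.055
Extra credit: 74.055 + 1 = 75.055
75.055 is ≥ 74 and < 78 → C

C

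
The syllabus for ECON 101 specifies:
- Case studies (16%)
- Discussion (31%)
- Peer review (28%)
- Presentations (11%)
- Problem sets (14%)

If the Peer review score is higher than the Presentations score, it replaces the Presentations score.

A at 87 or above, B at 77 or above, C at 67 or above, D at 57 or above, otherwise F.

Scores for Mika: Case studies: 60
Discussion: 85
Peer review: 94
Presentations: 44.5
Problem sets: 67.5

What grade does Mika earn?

Peer review (94) > Presentations (44.5), so Presentations counts as 94.
Weighted total:
  Case studies 60 × 0.16 = 9.6
  Discussion 85 × 0.31 = 26.35
  Peer review 94 × 0.28 = 26.32
  Presentations 94 × 0.11 = 10.34
  Problem sets 67.5 × 0.14 = 9.45
Sum = 82.06
82.06 is ≥ 77 and < 87 → B

B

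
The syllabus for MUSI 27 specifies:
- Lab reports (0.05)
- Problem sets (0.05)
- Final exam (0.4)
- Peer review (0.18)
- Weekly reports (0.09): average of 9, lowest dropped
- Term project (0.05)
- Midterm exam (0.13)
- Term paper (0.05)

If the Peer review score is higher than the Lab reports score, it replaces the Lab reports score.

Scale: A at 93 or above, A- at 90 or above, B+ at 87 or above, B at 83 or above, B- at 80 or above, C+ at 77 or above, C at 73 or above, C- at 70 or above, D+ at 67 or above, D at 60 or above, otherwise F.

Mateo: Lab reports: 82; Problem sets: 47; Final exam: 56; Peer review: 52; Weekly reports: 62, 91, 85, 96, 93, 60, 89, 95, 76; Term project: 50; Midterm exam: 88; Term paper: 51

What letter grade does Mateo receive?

D

Weekly reports: drop 60 → average of remaining 8 = 687/8 = 85.875
Peer review (52) ≤ Lab reports (82), so Lab reports stays at 82.
Weighted total:
  Lab reports 82 × 0.05 = 4.1
  Problem sets 47 × 0.05 = 2.35
  Final exam 56 × 0.4 = 22.4
  Peer review 52 × 0.18 = 9.36
  Weekly reports 85.875 × 0.09 = 7.72875
  Term project 50 × 0.05 = 2.5
  Midterm exam 88 × 0.13 = 11.44
  Term paper 51 × 0.05 = 2.55
Sum = 62.42875
62.42875 is ≥ 60 and < 67 → D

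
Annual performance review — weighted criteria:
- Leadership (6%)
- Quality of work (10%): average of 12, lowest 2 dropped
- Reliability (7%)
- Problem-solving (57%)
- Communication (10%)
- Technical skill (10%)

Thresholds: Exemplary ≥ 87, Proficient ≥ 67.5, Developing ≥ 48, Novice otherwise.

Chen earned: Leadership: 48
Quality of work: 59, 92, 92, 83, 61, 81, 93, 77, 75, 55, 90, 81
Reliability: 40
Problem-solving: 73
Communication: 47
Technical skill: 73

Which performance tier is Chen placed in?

Proficient

Quality of work: drop 55, 59 → average of remaining 10 = 825/10 = 82.5
Weighted total:
  Leadership 48 × 0.06 = 2.88
  Quality of work 82.5 × 0.1 = 8.25
  Reliability 40 × 0.07 = 2.8
  Problem-solving 73 × 0.57 = 41.61
  Communication 47 × 0.1 = 4.7
  Technical skill 73 × 0.1 = 7.3
Sum = 67.54
67.54 is ≥ 67.5 and < 87 → Proficient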